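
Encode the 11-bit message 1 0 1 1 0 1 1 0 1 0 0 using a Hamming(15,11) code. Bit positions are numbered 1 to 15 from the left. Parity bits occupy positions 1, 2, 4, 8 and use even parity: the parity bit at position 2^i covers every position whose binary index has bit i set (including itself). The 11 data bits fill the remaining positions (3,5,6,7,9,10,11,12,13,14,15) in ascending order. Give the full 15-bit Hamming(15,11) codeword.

011101110110100

Place data bits at non-power-of-two positions: b3=1, b5=0, b6=1, b7=1, b9=0, b10=1, b11=1, b12=0, b13=1, b14=0, b15=0.
p1 = XOR of data positions {3,5,7,9,11,13,15} = 1⊕0⊕1⊕0⊕1⊕1⊕0 = 0
p2 = XOR of data positions {3,6,7,10,11,14,15} = 1⊕1⊕1⊕1⊕1⊕0⊕0 = 1
p4 = XOR of data positions {5,6,7,12,13,14,15} = 0⊕1⊕1⊕0⊕1⊕0⊕0 = 1
p8 = XOR of data positions {9,10,11,12,13,14,15} = 0⊕1⊕1⊕0⊕1⊕0⊕0 = 1
Codeword b1..b15 = 011101110110100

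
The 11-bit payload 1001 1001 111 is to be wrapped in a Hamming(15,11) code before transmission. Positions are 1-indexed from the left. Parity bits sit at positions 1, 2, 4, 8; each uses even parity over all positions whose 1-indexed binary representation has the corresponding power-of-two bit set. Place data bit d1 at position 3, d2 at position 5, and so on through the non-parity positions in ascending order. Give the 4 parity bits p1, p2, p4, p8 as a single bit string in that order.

1011

Place data bits at non-power-of-two positions: b3=1, b5=0, b6=0, b7=1, b9=1, b10=0, b11=0, b12=1, b13=1, b14=1, b15=1.
p1 = XOR of data positions {3,5,7,9,11,13,15} = 1⊕0⊕1⊕1⊕0⊕1⊕1 = 1
p2 = XOR of data positions {3,6,7,10,11,14,15} = 1⊕0⊕1⊕0⊕0⊕1⊕1 = 0
p4 = XOR of data positions {5,6,7,12,13,14,15} = 0⊕0⊕1⊕1⊕1⊕1⊕1 = 1
p8 = XOR of data positions {9,10,11,12,13,14,15} = 1⊕0⊕0⊕1⊕1⊕1⊕1 = 1
Parity bits p1,p2,p4,p8 = 1011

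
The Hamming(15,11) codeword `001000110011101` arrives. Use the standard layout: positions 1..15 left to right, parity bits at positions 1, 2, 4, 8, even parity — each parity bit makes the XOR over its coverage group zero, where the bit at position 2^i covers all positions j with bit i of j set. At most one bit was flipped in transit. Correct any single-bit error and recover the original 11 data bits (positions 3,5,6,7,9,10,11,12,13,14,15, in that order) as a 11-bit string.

s1: b1⊕b3⊕b5⊕b7⊕b9⊕b11⊕b13⊕b15 = 0⊕1⊕0⊕1⊕0⊕1⊕1⊕1 = 1
s2: b2⊕b3⊕b6⊕b7⊕b10⊕b11⊕b14⊕b15 = 0⊕1⊕0⊕1⊕0⊕1⊕0⊕1 = 0
s4: b4⊕b5⊕b6⊕b7⊕b12⊕b13⊕b14⊕b15 = 0⊕0⊕0⊕1⊕1⊕1⊕0⊕1 = 0
s8: b8⊕b9⊕b10⊕b11⊕b12⊕b13⊕b14⊕b15 = 1⊕0⊕0⊕1⊕1⊕1⊕0⊕1 = 1
Syndrome (s8...s1) = 1001 → position 9.
Flip bit 9: corrected codeword = 001000111011101
Data bits at positions 3,5,6,7,9,10,11,12,13,14,15: 10011011101

10011011101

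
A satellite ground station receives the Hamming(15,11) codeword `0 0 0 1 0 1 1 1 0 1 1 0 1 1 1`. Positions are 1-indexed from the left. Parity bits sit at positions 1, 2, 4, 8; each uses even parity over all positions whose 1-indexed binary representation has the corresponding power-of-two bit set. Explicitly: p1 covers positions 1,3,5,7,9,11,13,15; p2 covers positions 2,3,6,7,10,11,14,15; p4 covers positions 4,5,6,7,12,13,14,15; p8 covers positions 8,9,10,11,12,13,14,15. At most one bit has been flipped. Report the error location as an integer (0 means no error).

s1: b1⊕b3⊕b5⊕b7⊕b9⊕b11⊕b13⊕b15 = 0⊕0⊕0⊕1⊕0⊕1⊕1⊕1 = 0
s2: b2⊕b3⊕b6⊕b7⊕b10⊕b11⊕b14⊕b15 = 0⊕0⊕1⊕1⊕1⊕1⊕1⊕1 = 0
s4: b4⊕b5⊕b6⊕b7⊕b12⊕b13⊕b14⊕b15 = 1⊕0⊕1⊕1⊕0⊕1⊕1⊕1 = 0
s8: b8⊕b9⊕b10⊕b11⊕b12⊕b13⊕b14⊕b15 = 1⊕0⊕1⊕1⊕0⊕1⊕1⊕1 = 0
Syndrome (s8...s1) = 0000 → position 0 (no error).

0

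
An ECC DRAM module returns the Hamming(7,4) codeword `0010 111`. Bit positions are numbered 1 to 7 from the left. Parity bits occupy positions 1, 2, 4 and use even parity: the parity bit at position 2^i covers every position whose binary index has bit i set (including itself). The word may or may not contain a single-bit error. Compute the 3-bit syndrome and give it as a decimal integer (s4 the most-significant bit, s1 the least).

7

s1: b1⊕b3⊕b5⊕b7 = 0⊕1⊕1⊕1 = 1
s2: b2⊕b3⊕b6⊕b7 = 0⊕1⊕1⊕1 = 1
s4: b4⊕b5⊕b6⊕b7 = 0⊕1⊕1⊕1 = 1
Syndrome (s4...s1) = 111 → position 7.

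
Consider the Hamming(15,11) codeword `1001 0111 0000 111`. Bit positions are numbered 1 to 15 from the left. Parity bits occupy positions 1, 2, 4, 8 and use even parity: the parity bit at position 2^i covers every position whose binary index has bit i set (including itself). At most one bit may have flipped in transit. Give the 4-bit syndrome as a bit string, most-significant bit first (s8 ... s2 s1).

s1: b1⊕b3⊕b5⊕b7⊕b9⊕b11⊕b13⊕b15 = 1⊕0⊕0⊕1⊕0⊕0⊕1⊕1 = 0
s2: b2⊕b3⊕b6⊕b7⊕b10⊕b11⊕b14⊕b15 = 0⊕0⊕1⊕1⊕0⊕0⊕1⊕1 = 0
s4: b4⊕b5⊕b6⊕b7⊕b12⊕b13⊕b14⊕b15 = 1⊕0⊕1⊕1⊕0⊕1⊕1⊕1 = 0
s8: b8⊕b9⊕b10⊕b11⊕b12⊕b13⊕b14⊕b15 = 1⊕0⊕0⊕0⊕0⊕1⊕1⊕1 = 0
Syndrome (s8...s1) = 0000 → position 0 (no error).

0000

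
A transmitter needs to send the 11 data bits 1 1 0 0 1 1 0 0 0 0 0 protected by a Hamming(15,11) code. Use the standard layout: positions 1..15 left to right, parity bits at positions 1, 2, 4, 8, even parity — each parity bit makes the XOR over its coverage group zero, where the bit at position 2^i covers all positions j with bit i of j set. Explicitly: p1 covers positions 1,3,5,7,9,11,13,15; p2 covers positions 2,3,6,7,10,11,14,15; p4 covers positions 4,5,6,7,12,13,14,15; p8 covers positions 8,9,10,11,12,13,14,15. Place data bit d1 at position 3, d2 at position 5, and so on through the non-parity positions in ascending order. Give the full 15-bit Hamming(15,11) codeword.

Place data bits at non-power-of-two positions: b3=1, b5=1, b6=0, b7=0, b9=1, b10=1, b11=0, b12=0, b13=0, b14=0, b15=0.
p1 = XOR of data positions {3,5,7,9,11,13,15} = 1⊕1⊕0⊕1⊕0⊕0⊕0 = 1
p2 = XOR of data positions {3,6,7,10,11,14,15} = 1⊕0⊕0⊕1⊕0⊕0⊕0 = 0
p4 = XOR of data positions {5,6,7,12,13,14,15} = 1⊕0⊕0⊕0⊕0⊕0⊕0 = 1
p8 = XOR of data positions {9,10,11,12,13,14,15} = 1⊕1⊕0⊕0⊕0⊕0⊕0 = 0
Codeword b1..b15 = 101110001100000

101110001100000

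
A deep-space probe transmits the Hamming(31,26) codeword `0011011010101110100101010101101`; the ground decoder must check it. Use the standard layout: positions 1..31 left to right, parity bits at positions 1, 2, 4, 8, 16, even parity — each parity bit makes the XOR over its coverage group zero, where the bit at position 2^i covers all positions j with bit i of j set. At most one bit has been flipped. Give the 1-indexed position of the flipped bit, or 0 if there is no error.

7

s1: b1⊕b3⊕b5⊕b7⊕b9⊕b11⊕b13⊕b15⊕b17⊕b19⊕b21⊕b23⊕b25⊕b27⊕b29⊕b31 = 0⊕1⊕0⊕1⊕1⊕1⊕1⊕1⊕1⊕0⊕0⊕0⊕0⊕0⊕1⊕1 = 1
s2: b2⊕b3⊕b6⊕b7⊕b10⊕b11⊕b14⊕b15⊕b18⊕b19⊕b22⊕b23⊕b26⊕b27⊕b30⊕b31 = 0⊕1⊕1⊕1⊕0⊕1⊕1⊕1⊕0⊕0⊕1⊕0⊕1⊕0⊕0⊕1 = 1
s4: b4⊕b5⊕b6⊕b7⊕b12⊕b13⊕b14⊕b15⊕b20⊕b21⊕b22⊕b23⊕b28⊕b29⊕b30⊕b31 = 1⊕0⊕1⊕1⊕0⊕1⊕1⊕1⊕1⊕0⊕1⊕0⊕1⊕1⊕0⊕1 = 1
s8: b8⊕b9⊕b10⊕b11⊕b12⊕b13⊕b14⊕b15⊕b24⊕b25⊕b26⊕b27⊕b28⊕b29⊕b30⊕b31 = 0⊕1⊕0⊕1⊕0⊕1⊕1⊕1⊕1⊕0⊕1⊕0⊕1⊕1⊕0⊕1 = 0
s16: b16⊕b17⊕b18⊕b19⊕b20⊕b21⊕b22⊕b23⊕b24⊕b25⊕b26⊕b27⊕b28⊕b29⊕b30⊕b31 = 0⊕1⊕0⊕0⊕1⊕0⊕1⊕0⊕1⊕0⊕1⊕0⊕1⊕1⊕0⊕1 = 0
Syndrome (s16...s1) = 00111 → position 7.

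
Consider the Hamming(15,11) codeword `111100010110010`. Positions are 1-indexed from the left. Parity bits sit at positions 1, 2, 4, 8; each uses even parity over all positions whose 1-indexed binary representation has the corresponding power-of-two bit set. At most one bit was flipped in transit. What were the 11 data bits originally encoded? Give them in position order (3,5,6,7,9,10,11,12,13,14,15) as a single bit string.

00000110010

s1: b1⊕b3⊕b5⊕b7⊕b9⊕b11⊕b13⊕b15 = 1⊕1⊕0⊕0⊕0⊕1⊕0⊕0 = 1
s2: b2⊕b3⊕b6⊕b7⊕b10⊕b11⊕b14⊕b15 = 1⊕1⊕0⊕0⊕1⊕1⊕1⊕0 = 1
s4: b4⊕b5⊕b6⊕b7⊕b12⊕b13⊕b14⊕b15 = 1⊕0⊕0⊕0⊕0⊕0⊕1⊕0 = 0
s8: b8⊕b9⊕b10⊕b11⊕b12⊕b13⊕b14⊕b15 = 1⊕0⊕1⊕1⊕0⊕0⊕1⊕0 = 0
Syndrome (s8...s1) = 0011 → position 3.
Flip bit 3: corrected codeword = 110100010110010
Data bits at positions 3,5,6,7,9,10,11,12,13,14,15: 00000110010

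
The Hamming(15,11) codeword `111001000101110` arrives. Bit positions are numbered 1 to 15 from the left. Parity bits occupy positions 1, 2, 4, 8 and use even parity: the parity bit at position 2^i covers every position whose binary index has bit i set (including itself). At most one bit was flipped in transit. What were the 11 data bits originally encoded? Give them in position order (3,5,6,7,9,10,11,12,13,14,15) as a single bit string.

00100101110

s1: b1⊕b3⊕b5⊕b7⊕b9⊕b11⊕b13⊕b15 = 1⊕1⊕0⊕0⊕0⊕0⊕1⊕0 = 1
s2: b2⊕b3⊕b6⊕b7⊕b10⊕b11⊕b14⊕b15 = 1⊕1⊕1⊕0⊕1⊕0⊕1⊕0 = 1
s4: b4⊕b5⊕b6⊕b7⊕b12⊕b13⊕b14⊕b15 = 0⊕0⊕1⊕0⊕1⊕1⊕1⊕0 = 0
s8: b8⊕b9⊕b10⊕b11⊕b12⊕b13⊕b14⊕b15 = 0⊕0⊕1⊕0⊕1⊕1⊕1⊕0 = 0
Syndrome (s8...s1) = 0011 → position 3.
Flip bit 3: corrected codeword = 110001000101110
Data bits at positions 3,5,6,7,9,10,11,12,13,14,15: 00100101110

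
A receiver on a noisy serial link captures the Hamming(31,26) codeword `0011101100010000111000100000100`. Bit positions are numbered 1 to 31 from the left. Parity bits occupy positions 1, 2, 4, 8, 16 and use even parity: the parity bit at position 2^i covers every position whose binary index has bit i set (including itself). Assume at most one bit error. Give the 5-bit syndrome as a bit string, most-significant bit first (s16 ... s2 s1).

11011

s1: b1⊕b3⊕b5⊕b7⊕b9⊕b11⊕b13⊕b15⊕b17⊕b19⊕b21⊕b23⊕b25⊕b27⊕b29⊕b31 = 0⊕1⊕1⊕1⊕0⊕0⊕0⊕0⊕1⊕1⊕0⊕1⊕0⊕0⊕1⊕0 = 1
s2: b2⊕b3⊕b6⊕b7⊕b10⊕b11⊕b14⊕b15⊕b18⊕b19⊕b22⊕b23⊕b26⊕b27⊕b30⊕b31 = 0⊕1⊕0⊕1⊕0⊕0⊕0⊕0⊕1⊕1⊕0⊕1⊕0⊕0⊕0⊕0 = 1
s4: b4⊕b5⊕b6⊕b7⊕b12⊕b13⊕b14⊕b15⊕b20⊕b21⊕b22⊕b23⊕b28⊕b29⊕b30⊕b31 = 1⊕1⊕0⊕1⊕1⊕0⊕0⊕0⊕0⊕0⊕0⊕1⊕0⊕1⊕0⊕0 = 0
s8: b8⊕b9⊕b10⊕b11⊕b12⊕b13⊕b14⊕b15⊕b24⊕b25⊕b26⊕b27⊕b28⊕b29⊕b30⊕b31 = 1⊕0⊕0⊕0⊕1⊕0⊕0⊕0⊕0⊕0⊕0⊕0⊕0⊕1⊕0⊕0 = 1
s16: b16⊕b17⊕b18⊕b19⊕b20⊕b21⊕b22⊕b23⊕b24⊕b25⊕b26⊕b27⊕b28⊕b29⊕b30⊕b31 = 0⊕1⊕1⊕1⊕0⊕0⊕0⊕1⊕0⊕0⊕0⊕0⊕0⊕1⊕0⊕0 = 1
Syndrome (s16...s1) = 11011 → position 27.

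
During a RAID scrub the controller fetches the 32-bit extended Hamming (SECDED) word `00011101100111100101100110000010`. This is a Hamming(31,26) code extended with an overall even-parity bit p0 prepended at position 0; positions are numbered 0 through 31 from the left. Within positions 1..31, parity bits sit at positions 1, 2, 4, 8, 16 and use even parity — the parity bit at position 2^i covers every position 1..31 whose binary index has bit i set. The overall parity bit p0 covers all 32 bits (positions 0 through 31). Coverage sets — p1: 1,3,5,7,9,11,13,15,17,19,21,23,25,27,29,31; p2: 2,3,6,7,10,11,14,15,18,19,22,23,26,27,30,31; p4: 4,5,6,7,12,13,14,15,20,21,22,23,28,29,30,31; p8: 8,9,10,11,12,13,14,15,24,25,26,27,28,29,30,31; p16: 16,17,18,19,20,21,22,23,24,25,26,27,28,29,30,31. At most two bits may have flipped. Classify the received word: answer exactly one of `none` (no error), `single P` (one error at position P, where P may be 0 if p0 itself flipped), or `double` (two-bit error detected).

s1: b1⊕b3⊕b5⊕b7⊕b9⊕b11⊕b13⊕b15⊕b17⊕b19⊕b21⊕b23⊕b25⊕b27⊕b29⊕b31 = 0⊕1⊕1⊕1⊕0⊕1⊕1⊕0⊕1⊕1⊕0⊕1⊕0⊕0⊕0⊕0 = 0
s2: b2⊕b3⊕b6⊕b7⊕b10⊕b11⊕b14⊕b15⊕b18⊕b19⊕b22⊕b23⊕b26⊕b27⊕b30⊕b31 = 0⊕1⊕0⊕1⊕0⊕1⊕1⊕0⊕0⊕1⊕0⊕1⊕0⊕0⊕1⊕0 = 1
s4: b4⊕b5⊕b6⊕b7⊕b12⊕b13⊕b14⊕b15⊕b20⊕b21⊕b22⊕b23⊕b28⊕b29⊕b30⊕b31 = 1⊕1⊕0⊕1⊕1⊕1⊕1⊕0⊕1⊕0⊕0⊕1⊕0⊕0⊕1⊕0 = 1
s8: b8⊕b9⊕b10⊕b11⊕b12⊕b13⊕b14⊕b15⊕b24⊕b25⊕b26⊕b27⊕b28⊕b29⊕b30⊕b31 = 1⊕0⊕0⊕1⊕1⊕1⊕1⊕0⊕1⊕0⊕0⊕0⊕0⊕0⊕1⊕0 = 1
s16: b16⊕b17⊕b18⊕b19⊕b20⊕b21⊕b22⊕b23⊕b24⊕b25⊕b26⊕b27⊕b28⊕b29⊕b30⊕b31 = 0⊕1⊕0⊕1⊕1⊕0⊕0⊕1⊕1⊕0⊕0⊕0⊕0⊕0⊕1⊕0 = 0
Syndrome (s16...s1) = 01110 → position 14.
Overall parity (XOR of all 32 bits, including p0): 0⊕0⊕0⊕1⊕1⊕1⊕0⊕1⊕1⊕0⊕0⊕1⊕1⊕1⊕1⊕0⊕0⊕1⊕0⊕1⊕1⊕0⊕0⊕1⊕1⊕0⊕0⊕0⊕0⊕0⊕1⊕0 = 1
Overall=1, syndrome position=14 → single-bit error at position 14.

single 14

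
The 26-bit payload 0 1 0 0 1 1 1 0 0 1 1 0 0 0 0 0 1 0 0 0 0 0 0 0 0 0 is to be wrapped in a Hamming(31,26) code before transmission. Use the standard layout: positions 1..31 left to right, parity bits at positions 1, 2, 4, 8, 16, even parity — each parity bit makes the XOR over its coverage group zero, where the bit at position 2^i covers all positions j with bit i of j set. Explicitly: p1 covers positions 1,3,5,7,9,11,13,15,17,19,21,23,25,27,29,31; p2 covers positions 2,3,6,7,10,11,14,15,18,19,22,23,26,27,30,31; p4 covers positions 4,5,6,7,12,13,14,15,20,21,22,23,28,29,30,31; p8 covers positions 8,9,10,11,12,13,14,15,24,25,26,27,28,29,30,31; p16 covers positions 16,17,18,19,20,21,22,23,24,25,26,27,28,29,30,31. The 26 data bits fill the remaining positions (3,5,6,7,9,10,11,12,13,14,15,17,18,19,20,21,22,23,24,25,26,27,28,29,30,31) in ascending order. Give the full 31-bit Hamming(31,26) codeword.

0100100111100111000001000000000

Place data bits at non-power-of-two positions: b3=0, b5=1, b6=0, b7=0, b9=1, b10=1, b11=1, b12=0, b13=0, b14=1, b15=1, b17=0, b18=0, b19=0, b20=0, b21=0, b22=1, b23=0, b24=0, b25=0, b26=0, b27=0, b28=0, b29=0, b30=0, b31=0.
p1 = XOR of data positions {3,5,7,9,11,13,15,17,19,21,23,25,27,29,31} = 0⊕1⊕0⊕1⊕1⊕0⊕1⊕0⊕0⊕0⊕0⊕0⊕0⊕0⊕0 = 0
p2 = XOR of data positions {3,6,7,10,11,14,15,18,19,22,23,26,27,30,31} = 0⊕0⊕0⊕1⊕1⊕1⊕1⊕0⊕0⊕1⊕0⊕0⊕0⊕0⊕0 = 1
p4 = XOR of data positions {5,6,7,12,13,14,15,20,21,22,23,28,29,30,31} = 1⊕0⊕0⊕0⊕0⊕1⊕1⊕0⊕0⊕1⊕0⊕0⊕0⊕0⊕0 = 0
p8 = XOR of data positions {9,10,11,12,13,14,15,24,25,26,27,28,29,30,31} = 1⊕1⊕1⊕0⊕0⊕1⊕1⊕0⊕0⊕0⊕0⊕0⊕0⊕0⊕0 = 1
p16 = XOR of data positions {17,18,19,20,21,22,23,24,25,26,27,28,29,30,31} = 0⊕0⊕0⊕0⊕0⊕1⊕0⊕0⊕0⊕0⊕0⊕0⊕0⊕0⊕0 = 1
Codeword b1..b31 = 0100100111100111000001000000000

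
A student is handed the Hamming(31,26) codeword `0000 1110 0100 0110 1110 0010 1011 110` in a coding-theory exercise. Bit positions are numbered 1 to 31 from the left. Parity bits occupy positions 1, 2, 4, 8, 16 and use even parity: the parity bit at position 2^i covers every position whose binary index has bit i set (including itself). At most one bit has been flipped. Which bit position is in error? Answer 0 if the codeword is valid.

21

s1: b1⊕b3⊕b5⊕b7⊕b9⊕b11⊕b13⊕b15⊕b17⊕b19⊕b21⊕b23⊕b25⊕b27⊕b29⊕b31 = 0⊕0⊕1⊕1⊕0⊕0⊕0⊕1⊕1⊕1⊕0⊕1⊕1⊕1⊕1⊕0 = 1
s2: b2⊕b3⊕b6⊕b7⊕b10⊕b11⊕b14⊕b15⊕b18⊕b19⊕b22⊕b23⊕b26⊕b27⊕b30⊕b31 = 0⊕0⊕1⊕1⊕1⊕0⊕1⊕1⊕1⊕1⊕0⊕1⊕0⊕1⊕1⊕0 = 0
s4: b4⊕b5⊕b6⊕b7⊕b12⊕b13⊕b14⊕b15⊕b20⊕b21⊕b22⊕b23⊕b28⊕b29⊕b30⊕b31 = 0⊕1⊕1⊕1⊕0⊕0⊕1⊕1⊕0⊕0⊕0⊕1⊕1⊕1⊕1⊕0 = 1
s8: b8⊕b9⊕b10⊕b11⊕b12⊕b13⊕b14⊕b15⊕b24⊕b25⊕b26⊕b27⊕b28⊕b29⊕b30⊕b31 = 0⊕0⊕1⊕0⊕0⊕0⊕1⊕1⊕0⊕1⊕0⊕1⊕1⊕1⊕1⊕0 = 0
s16: b16⊕b17⊕b18⊕b19⊕b20⊕b21⊕b22⊕b23⊕b24⊕b25⊕b26⊕b27⊕b28⊕b29⊕b30⊕b31 = 0⊕1⊕1⊕1⊕0⊕0⊕0⊕1⊕0⊕1⊕0⊕1⊕1⊕1⊕1⊕0 = 1
Syndrome (s16...s1) = 10101 → position 21.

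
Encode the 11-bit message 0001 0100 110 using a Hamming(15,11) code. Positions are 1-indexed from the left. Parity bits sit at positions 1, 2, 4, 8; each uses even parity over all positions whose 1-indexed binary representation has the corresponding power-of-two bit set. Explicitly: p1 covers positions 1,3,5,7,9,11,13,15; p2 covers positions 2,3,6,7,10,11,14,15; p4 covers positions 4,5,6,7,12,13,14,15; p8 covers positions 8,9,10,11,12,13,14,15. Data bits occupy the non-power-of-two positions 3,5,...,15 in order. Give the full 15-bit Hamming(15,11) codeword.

010100110100110

Place data bits at non-power-of-two positions: b3=0, b5=0, b6=0, b7=1, b9=0, b10=1, b11=0, b12=0, b13=1, b14=1, b15=0.
p1 = XOR of data positions {3,5,7,9,11,13,15} = 0⊕0⊕1⊕0⊕0⊕1⊕0 = 0
p2 = XOR of data positions {3,6,7,10,11,14,15} = 0⊕0⊕1⊕1⊕0⊕1⊕0 = 1
p4 = XOR of data positions {5,6,7,12,13,14,15} = 0⊕0⊕1⊕0⊕1⊕1⊕0 = 1
p8 = XOR of data positions {9,10,11,12,13,14,15} = 0⊕1⊕0⊕0⊕1⊕1⊕0 = 1
Codeword b1..b15 = 010100110100110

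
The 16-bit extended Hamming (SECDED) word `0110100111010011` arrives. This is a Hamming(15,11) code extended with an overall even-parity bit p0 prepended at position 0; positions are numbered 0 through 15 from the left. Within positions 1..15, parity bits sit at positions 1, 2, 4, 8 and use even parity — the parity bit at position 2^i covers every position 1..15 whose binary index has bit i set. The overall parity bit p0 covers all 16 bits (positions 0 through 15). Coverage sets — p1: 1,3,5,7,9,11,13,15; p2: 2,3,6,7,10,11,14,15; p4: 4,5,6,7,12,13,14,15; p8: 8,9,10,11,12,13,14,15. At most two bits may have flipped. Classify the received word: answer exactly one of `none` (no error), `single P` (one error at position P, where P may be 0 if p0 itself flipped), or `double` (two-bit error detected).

single 11

s1: b1⊕b3⊕b5⊕b7⊕b9⊕b11⊕b13⊕b15 = 1⊕0⊕0⊕1⊕1⊕1⊕0⊕1 = 1
s2: b2⊕b3⊕b6⊕b7⊕b10⊕b11⊕b14⊕b15 = 1⊕0⊕0⊕1⊕0⊕1⊕1⊕1 = 1
s4: b4⊕b5⊕b6⊕b7⊕b12⊕b13⊕b14⊕b15 = 1⊕0⊕0⊕1⊕0⊕0⊕1⊕1 = 0
s8: b8⊕b9⊕b10⊕b11⊕b12⊕b13⊕b14⊕b15 = 1⊕1⊕0⊕1⊕0⊕0⊕1⊕1 = 1
Syndrome (s8...s1) = 1011 → position 11.
Overall parity (XOR of all 16 bits, including p0): 0⊕1⊕1⊕0⊕1⊕0⊕0⊕1⊕1⊕1⊕0⊕1⊕0⊕0⊕1⊕1 = 1
Overall=1, syndrome position=11 → single-bit error at position 11.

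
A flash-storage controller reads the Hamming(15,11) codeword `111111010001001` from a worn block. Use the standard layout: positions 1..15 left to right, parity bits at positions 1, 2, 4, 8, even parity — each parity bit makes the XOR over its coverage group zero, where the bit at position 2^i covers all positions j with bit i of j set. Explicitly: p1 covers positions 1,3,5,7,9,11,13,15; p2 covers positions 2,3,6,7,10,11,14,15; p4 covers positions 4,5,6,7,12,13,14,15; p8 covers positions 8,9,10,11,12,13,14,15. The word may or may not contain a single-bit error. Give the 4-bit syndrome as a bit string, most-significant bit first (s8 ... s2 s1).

1100

s1: b1⊕b3⊕b5⊕b7⊕b9⊕b11⊕b13⊕b15 = 1⊕1⊕1⊕0⊕0⊕0⊕0⊕1 = 0
s2: b2⊕b3⊕b6⊕b7⊕b10⊕b11⊕b14⊕b15 = 1⊕1⊕1⊕0⊕0⊕0⊕0⊕1 = 0
s4: b4⊕b5⊕b6⊕b7⊕b12⊕b13⊕b14⊕b15 = 1⊕1⊕1⊕0⊕1⊕0⊕0⊕1 = 1
s8: b8⊕b9⊕b10⊕b11⊕b12⊕b13⊕b14⊕b15 = 1⊕0⊕0⊕0⊕1⊕0⊕0⊕1 = 1
Syndrome (s8...s1) = 1100 → position 12.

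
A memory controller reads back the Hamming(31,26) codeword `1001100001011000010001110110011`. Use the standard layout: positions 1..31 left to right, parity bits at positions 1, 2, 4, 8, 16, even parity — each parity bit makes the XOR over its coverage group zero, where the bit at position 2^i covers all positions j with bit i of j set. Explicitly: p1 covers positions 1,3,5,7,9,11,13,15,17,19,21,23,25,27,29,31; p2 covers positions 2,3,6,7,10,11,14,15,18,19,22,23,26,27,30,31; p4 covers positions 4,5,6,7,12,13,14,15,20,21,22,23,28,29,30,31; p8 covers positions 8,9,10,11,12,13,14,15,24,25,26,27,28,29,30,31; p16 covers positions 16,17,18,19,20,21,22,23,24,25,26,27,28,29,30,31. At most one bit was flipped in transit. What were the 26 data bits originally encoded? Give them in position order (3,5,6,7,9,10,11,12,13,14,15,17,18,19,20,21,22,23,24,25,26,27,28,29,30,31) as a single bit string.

01000101100010001110110011

s1: b1⊕b3⊕b5⊕b7⊕b9⊕b11⊕b13⊕b15⊕b17⊕b19⊕b21⊕b23⊕b25⊕b27⊕b29⊕b31 = 1⊕0⊕1⊕0⊕0⊕0⊕1⊕0⊕0⊕0⊕0⊕1⊕0⊕1⊕0⊕1 = 0
s2: b2⊕b3⊕b6⊕b7⊕b10⊕b11⊕b14⊕b15⊕b18⊕b19⊕b22⊕b23⊕b26⊕b27⊕b30⊕b31 = 0⊕0⊕0⊕0⊕1⊕0⊕0⊕0⊕1⊕0⊕1⊕1⊕1⊕1⊕1⊕1 = 0
s4: b4⊕b5⊕b6⊕b7⊕b12⊕b13⊕b14⊕b15⊕b20⊕b21⊕b22⊕b23⊕b28⊕b29⊕b30⊕b31 = 1⊕1⊕0⊕0⊕1⊕1⊕0⊕0⊕0⊕0⊕1⊕1⊕0⊕0⊕1⊕1 = 0
s8: b8⊕b9⊕b10⊕b11⊕b12⊕b13⊕b14⊕b15⊕b24⊕b25⊕b26⊕b27⊕b28⊕b29⊕b30⊕b31 = 0⊕0⊕1⊕0⊕1⊕1⊕0⊕0⊕1⊕0⊕1⊕1⊕0⊕0⊕1⊕1 = 0
s16: b16⊕b17⊕b18⊕b19⊕b20⊕b21⊕b22⊕b23⊕b24⊕b25⊕b26⊕b27⊕b28⊕b29⊕b30⊕b31 = 0⊕0⊕1⊕0⊕0⊕0⊕1⊕1⊕1⊕0⊕1⊕1⊕0⊕0⊕1⊕1 = 0
Syndrome (s16...s1) = 00000 → position 0 (no error).
No correction needed.
Data bits at positions 3,5,6,7,9,10,11,12,13,14,15,17,18,19,20,21,22,23,24,25,26,27,28,29,30,31: 01000101100010001110110011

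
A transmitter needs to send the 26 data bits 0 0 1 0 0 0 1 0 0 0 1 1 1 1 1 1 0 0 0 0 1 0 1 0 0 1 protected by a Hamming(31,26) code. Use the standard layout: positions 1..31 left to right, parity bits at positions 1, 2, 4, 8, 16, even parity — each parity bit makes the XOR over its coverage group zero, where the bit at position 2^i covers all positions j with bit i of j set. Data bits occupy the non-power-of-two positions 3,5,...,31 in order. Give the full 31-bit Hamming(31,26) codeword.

0100010100100010111110000101001

Place data bits at non-power-of-two positions: b3=0, b5=0, b6=1, b7=0, b9=0, b10=0, b11=1, b12=0, b13=0, b14=0, b15=1, b17=1, b18=1, b19=1, b20=1, b21=1, b22=0, b23=0, b24=0, b25=0, b26=1, b27=0, b28=1, b29=0, b30=0, b31=1.
p1 = XOR of data positions {3,5,7,9,11,13,15,17,19,21,23,25,27,29,31} = 0⊕0⊕0⊕0⊕1⊕0⊕1⊕1⊕1⊕1⊕0⊕0⊕0⊕0⊕1 = 0
p2 = XOR of data positions {3,6,7,10,11,14,15,18,19,22,23,26,27,30,31} = 0⊕1⊕0⊕0⊕1⊕0⊕1⊕1⊕1⊕0⊕0⊕1⊕0⊕0⊕1 = 1
p4 = XOR of data positions {5,6,7,12,13,14,15,20,21,22,23,28,29,30,31} = 0⊕1⊕0⊕0⊕0⊕0⊕1⊕1⊕1⊕0⊕0⊕1⊕0⊕0⊕1 = 0
p8 = XOR of data positions {9,10,11,12,13,14,15,24,25,26,27,28,29,30,31} = 0⊕0⊕1⊕0⊕0⊕0⊕1⊕0⊕0⊕1⊕0⊕1⊕0⊕0⊕1 = 1
p16 = XOR of data positions {17,18,19,20,21,22,23,24,25,26,27,28,29,30,31} = 1⊕1⊕1⊕1⊕1⊕0⊕0⊕0⊕0⊕1⊕0⊕1⊕0⊕0⊕1 = 0
Codeword b1..b31 = 0100010100100010111110000101001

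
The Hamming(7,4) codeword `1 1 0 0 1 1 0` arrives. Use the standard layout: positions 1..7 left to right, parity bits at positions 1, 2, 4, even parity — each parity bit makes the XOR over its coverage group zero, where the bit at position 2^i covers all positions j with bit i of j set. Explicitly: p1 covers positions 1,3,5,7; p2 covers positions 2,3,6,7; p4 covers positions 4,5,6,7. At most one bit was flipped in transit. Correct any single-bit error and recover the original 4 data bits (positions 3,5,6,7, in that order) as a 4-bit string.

s1: b1⊕b3⊕b5⊕b7 = 1⊕0⊕1⊕0 = 0
s2: b2⊕b3⊕b6⊕b7 = 1⊕0⊕1⊕0 = 0
s4: b4⊕b5⊕b6⊕b7 = 0⊕1⊕1⊕0 = 0
Syndrome (s4...s1) = 000 → position 0 (no error).
No correction needed.
Data bits at positions 3,5,6,7: 0110

0110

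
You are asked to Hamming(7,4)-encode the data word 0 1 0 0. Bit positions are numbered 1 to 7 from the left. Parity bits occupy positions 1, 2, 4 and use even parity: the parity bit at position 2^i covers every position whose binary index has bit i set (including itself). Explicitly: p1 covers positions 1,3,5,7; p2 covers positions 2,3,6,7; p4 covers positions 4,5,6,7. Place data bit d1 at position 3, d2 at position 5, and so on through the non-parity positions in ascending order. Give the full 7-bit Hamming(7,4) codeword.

1001100

Place data bits at non-power-of-two positions: b3=0, b5=1, b6=0, b7=0.
p1 = XOR of data positions {3,5,7} = 0⊕1⊕0 = 1
p2 = XOR of data positions {3,6,7} = 0⊕0⊕0 = 0
p4 = XOR of data positions {5,6,7} = 1⊕0⊕0 = 1
Codeword b1..b7 = 1001100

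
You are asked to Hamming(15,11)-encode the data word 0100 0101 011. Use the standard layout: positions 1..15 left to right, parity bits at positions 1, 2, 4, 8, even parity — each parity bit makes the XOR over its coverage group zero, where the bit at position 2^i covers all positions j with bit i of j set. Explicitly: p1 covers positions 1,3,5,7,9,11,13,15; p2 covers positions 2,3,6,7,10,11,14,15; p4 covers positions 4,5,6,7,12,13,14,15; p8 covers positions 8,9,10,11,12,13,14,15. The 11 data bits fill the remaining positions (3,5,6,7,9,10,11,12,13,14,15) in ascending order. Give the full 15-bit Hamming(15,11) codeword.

Place data bits at non-power-of-two positions: b3=0, b5=1, b6=0, b7=0, b9=0, b10=1, b11=0, b12=1, b13=0, b14=1, b15=1.
p1 = XOR of data positions {3,5,7,9,11,13,15} = 0⊕1⊕0⊕0⊕0⊕0⊕1 = 0
p2 = XOR of data positions {3,6,7,10,11,14,15} = 0⊕0⊕0⊕1⊕0⊕1⊕1 = 1
p4 = XOR of data positions {5,6,7,12,13,14,15} = 1⊕0⊕0⊕1⊕0⊕1⊕1 = 0
p8 = XOR of data positions {9,10,11,12,13,14,15} = 0⊕1⊕0⊕1⊕0⊕1⊕1 = 0
Codeword b1..b15 = 010010000101011

010010000101011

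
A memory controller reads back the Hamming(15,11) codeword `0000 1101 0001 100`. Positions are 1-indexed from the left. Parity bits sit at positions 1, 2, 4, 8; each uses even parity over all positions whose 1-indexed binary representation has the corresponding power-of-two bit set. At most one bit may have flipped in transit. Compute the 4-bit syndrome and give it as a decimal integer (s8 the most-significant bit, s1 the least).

s1: b1⊕b3⊕b5⊕b7⊕b9⊕b11⊕b13⊕b15 = 0⊕0⊕1⊕0⊕0⊕0⊕1⊕0 = 0
s2: b2⊕b3⊕b6⊕b7⊕b10⊕b11⊕b14⊕b15 = 0⊕0⊕1⊕0⊕0⊕0⊕0⊕0 = 1
s4: b4⊕b5⊕b6⊕b7⊕b12⊕b13⊕b14⊕b15 = 0⊕1⊕1⊕0⊕1⊕1⊕0⊕0 = 0
s8: b8⊕b9⊕b10⊕b11⊕b12⊕b13⊕b14⊕b15 = 1⊕0⊕0⊕0⊕1⊕1⊕0⊕0 = 1
Syndrome (s8...s1) = 1010 → position 10.

10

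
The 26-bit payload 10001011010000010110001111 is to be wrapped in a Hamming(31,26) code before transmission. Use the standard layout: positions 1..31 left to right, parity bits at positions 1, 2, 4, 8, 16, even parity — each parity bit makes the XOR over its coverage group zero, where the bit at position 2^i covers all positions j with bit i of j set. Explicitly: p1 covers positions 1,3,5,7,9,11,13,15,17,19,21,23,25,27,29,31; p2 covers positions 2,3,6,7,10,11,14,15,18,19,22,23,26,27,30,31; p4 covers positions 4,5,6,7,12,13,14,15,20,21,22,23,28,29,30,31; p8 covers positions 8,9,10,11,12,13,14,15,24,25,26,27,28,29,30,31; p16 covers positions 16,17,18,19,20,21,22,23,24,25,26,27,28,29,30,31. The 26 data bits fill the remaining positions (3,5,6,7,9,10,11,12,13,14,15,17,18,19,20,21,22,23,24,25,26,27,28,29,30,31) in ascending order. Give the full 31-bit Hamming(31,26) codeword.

1010000110110101000010110001111

Place data bits at non-power-of-two positions: b3=1, b5=0, b6=0, b7=0, b9=1, b10=0, b11=1, b12=1, b13=0, b14=1, b15=0, b17=0, b18=0, b19=0, b20=0, b21=1, b22=0, b23=1, b24=1, b25=0, b26=0, b27=0, b28=1, b29=1, b30=1, b31=1.
p1 = XOR of data positions {3,5,7,9,11,13,15,17,19,21,23,25,27,29,31} = 1⊕0⊕0⊕1⊕1⊕0⊕0⊕0⊕0⊕1⊕1⊕0⊕0⊕1⊕1 = 1
p2 = XOR of data positions {3,6,7,10,11,14,15,18,19,22,23,26,27,30,31} = 1⊕0⊕0⊕0⊕1⊕1⊕0⊕0⊕0⊕0⊕1⊕0⊕0⊕1⊕1 = 0
p4 = XOR of data positions {5,6,7,12,13,14,15,20,21,22,23,28,29,30,31} = 0⊕0⊕0⊕1⊕0⊕1⊕0⊕0⊕1⊕0⊕1⊕1⊕1⊕1⊕1 = 0
p8 = XOR of data positions {9,10,11,12,13,14,15,24,25,26,27,28,29,30,31} = 1⊕0⊕1⊕1⊕0⊕1⊕0⊕1⊕0⊕0⊕0⊕1⊕1⊕1⊕1 = 1
p16 = XOR of data positions {17,18,19,20,21,22,23,24,25,26,27,28,29,30,31} = 0⊕0⊕0⊕0⊕1⊕0⊕1⊕1⊕0⊕0⊕0⊕1⊕1⊕1⊕1 = 1
Codeword b1..b31 = 1010000110110101000010110001111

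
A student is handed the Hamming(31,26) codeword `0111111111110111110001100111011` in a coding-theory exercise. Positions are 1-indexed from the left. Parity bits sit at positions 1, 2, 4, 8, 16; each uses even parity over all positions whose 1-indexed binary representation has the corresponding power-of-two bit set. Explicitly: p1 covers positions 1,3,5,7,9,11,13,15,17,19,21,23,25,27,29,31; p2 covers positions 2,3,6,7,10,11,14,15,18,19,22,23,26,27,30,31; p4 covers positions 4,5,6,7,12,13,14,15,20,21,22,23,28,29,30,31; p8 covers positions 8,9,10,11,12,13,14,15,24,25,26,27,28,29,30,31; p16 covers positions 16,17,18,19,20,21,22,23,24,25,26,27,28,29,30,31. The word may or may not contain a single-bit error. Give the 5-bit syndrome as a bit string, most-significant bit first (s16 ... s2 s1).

s1: b1⊕b3⊕b5⊕b7⊕b9⊕b11⊕b13⊕b15⊕b17⊕b19⊕b21⊕b23⊕b25⊕b27⊕b29⊕b31 = 0⊕1⊕1⊕1⊕1⊕1⊕0⊕1⊕1⊕0⊕0⊕1⊕0⊕1⊕0⊕1 = 0
s2: b2⊕b3⊕b6⊕b7⊕b10⊕b11⊕b14⊕b15⊕b18⊕b19⊕b22⊕b23⊕b26⊕b27⊕b30⊕b31 = 1⊕1⊕1⊕1⊕1⊕1⊕1⊕1⊕1⊕0⊕1⊕1⊕1⊕1⊕1⊕1 = 1
s4: b4⊕b5⊕b6⊕b7⊕b12⊕b13⊕b14⊕b15⊕b20⊕b21⊕b22⊕b23⊕b28⊕b29⊕b30⊕b31 = 1⊕1⊕1⊕1⊕1⊕0⊕1⊕1⊕0⊕0⊕1⊕1⊕1⊕0⊕1⊕1 = 0
s8: b8⊕b9⊕b10⊕b11⊕b12⊕b13⊕b14⊕b15⊕b24⊕b25⊕b26⊕b27⊕b28⊕b29⊕b30⊕b31 = 1⊕1⊕1⊕1⊕1⊕0⊕1⊕1⊕0⊕0⊕1⊕1⊕1⊕0⊕1⊕1 = 0
s16: b16⊕b17⊕b18⊕b19⊕b20⊕b21⊕b22⊕b23⊕b24⊕b25⊕b26⊕b27⊕b28⊕b29⊕b30⊕b31 = 1⊕1⊕1⊕0⊕0⊕0⊕1⊕1⊕0⊕0⊕1⊕1⊕1⊕0⊕1⊕1 = 0
Syndrome (s16...s1) = 00010 → position 2.

00010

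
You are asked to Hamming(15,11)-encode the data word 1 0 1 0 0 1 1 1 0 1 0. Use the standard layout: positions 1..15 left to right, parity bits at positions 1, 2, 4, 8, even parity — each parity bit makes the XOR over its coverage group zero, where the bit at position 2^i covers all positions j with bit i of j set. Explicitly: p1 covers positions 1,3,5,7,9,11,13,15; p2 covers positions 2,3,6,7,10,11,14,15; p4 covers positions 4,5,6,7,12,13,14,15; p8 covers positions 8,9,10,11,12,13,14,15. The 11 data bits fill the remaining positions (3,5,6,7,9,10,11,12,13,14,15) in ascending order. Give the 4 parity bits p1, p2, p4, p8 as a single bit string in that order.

Place data bits at non-power-of-two positions: b3=1, b5=0, b6=1, b7=0, b9=0, b10=1, b11=1, b12=1, b13=0, b14=1, b15=0.
p1 = XOR of data positions {3,5,7,9,11,13,15} = 1⊕0⊕0⊕0⊕1⊕0⊕0 = 0
p2 = XOR of data positions {3,6,7,10,11,14,15} = 1⊕1⊕0⊕1⊕1⊕1⊕0 = 1
p4 = XOR of data positions {5,6,7,12,13,14,15} = 0⊕1⊕0⊕1⊕0⊕1⊕0 = 1
p8 = XOR of data positions {9,10,11,12,13,14,15} = 0⊕1⊕1⊕1⊕0⊕1⊕0 = 0
Parity bits p1,p2,p4,p8 = 0110

0110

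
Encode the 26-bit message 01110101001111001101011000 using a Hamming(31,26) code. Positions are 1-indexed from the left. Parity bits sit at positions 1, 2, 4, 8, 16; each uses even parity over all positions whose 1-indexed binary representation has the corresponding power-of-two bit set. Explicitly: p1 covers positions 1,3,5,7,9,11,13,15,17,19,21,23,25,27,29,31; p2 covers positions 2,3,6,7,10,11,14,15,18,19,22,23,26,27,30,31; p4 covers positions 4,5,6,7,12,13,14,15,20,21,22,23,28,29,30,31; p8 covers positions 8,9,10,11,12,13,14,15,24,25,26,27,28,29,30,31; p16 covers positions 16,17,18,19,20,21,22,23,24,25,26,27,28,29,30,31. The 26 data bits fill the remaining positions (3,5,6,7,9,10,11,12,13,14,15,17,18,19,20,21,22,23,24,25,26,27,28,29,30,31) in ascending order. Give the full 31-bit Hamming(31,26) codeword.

0100111001010010111001101011000

Place data bits at non-power-of-two positions: b3=0, b5=1, b6=1, b7=1, b9=0, b10=1, b11=0, b12=1, b13=0, b14=0, b15=1, b17=1, b18=1, b19=1, b20=0, b21=0, b22=1, b23=1, b24=0, b25=1, b26=0, b27=1, b28=1, b29=0, b30=0, b31=0.
p1 = XOR of data positions {3,5,7,9,11,13,15,17,19,21,23,25,27,29,31} = 0⊕1⊕1⊕0⊕0⊕0⊕1⊕1⊕1⊕0⊕1⊕1⊕1⊕0⊕0 = 0
p2 = XOR of data positions {3,6,7,10,11,14,15,18,19,22,23,26,27,30,31} = 0⊕1⊕1⊕1⊕0⊕0⊕1⊕1⊕1⊕1⊕1⊕0⊕1⊕0⊕0 = 1
p4 = XOR of data positions {5,6,7,12,13,14,15,20,21,22,23,28,29,30,31} = 1⊕1⊕1⊕1⊕0⊕0⊕1⊕0⊕0⊕1⊕1⊕1⊕0⊕0⊕0 = 0
p8 = XOR of data positions {9,10,11,12,13,14,15,24,25,26,27,28,29,30,31} = 0⊕1⊕0⊕1⊕0⊕0⊕1⊕0⊕1⊕0⊕1⊕1⊕0⊕0⊕0 = 0
p16 = XOR of data positions {17,18,19,20,21,22,23,24,25,26,27,28,29,30,31} = 1⊕1⊕1⊕0⊕0⊕1⊕1⊕0⊕1⊕0⊕1⊕1⊕0⊕0⊕0 = 0
Codeword b1..b31 = 0100111001010010111001101011000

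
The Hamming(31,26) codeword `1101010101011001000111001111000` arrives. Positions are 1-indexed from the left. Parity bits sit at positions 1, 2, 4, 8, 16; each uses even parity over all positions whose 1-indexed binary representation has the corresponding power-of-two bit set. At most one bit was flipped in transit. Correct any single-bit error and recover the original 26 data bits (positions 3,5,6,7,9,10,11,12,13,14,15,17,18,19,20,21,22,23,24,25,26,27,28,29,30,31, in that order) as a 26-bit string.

s1: b1⊕b3⊕b5⊕b7⊕b9⊕b11⊕b13⊕b15⊕b17⊕b19⊕b21⊕b23⊕b25⊕b27⊕b29⊕b31 = 1⊕0⊕0⊕0⊕0⊕0⊕1⊕0⊕0⊕0⊕1⊕0⊕1⊕1⊕0⊕0 = 1
s2: b2⊕b3⊕b6⊕b7⊕b10⊕b11⊕b14⊕b15⊕b18⊕b19⊕b22⊕b23⊕b26⊕b27⊕b30⊕b31 = 1⊕0⊕1⊕0⊕1⊕0⊕0⊕0⊕0⊕0⊕1⊕0⊕1⊕1⊕0⊕0 = 0
s4: b4⊕b5⊕b6⊕b7⊕b12⊕b13⊕b14⊕b15⊕b20⊕b21⊕b22⊕b23⊕b28⊕b29⊕b30⊕b31 = 1⊕0⊕1⊕0⊕1⊕1⊕0⊕0⊕1⊕1⊕1⊕0⊕1⊕0⊕0⊕0 = 0
s8: b8⊕b9⊕b10⊕b11⊕b12⊕b13⊕b14⊕b15⊕b24⊕b25⊕b26⊕b27⊕b28⊕b29⊕b30⊕b31 = 1⊕0⊕1⊕0⊕1⊕1⊕0⊕0⊕0⊕1⊕1⊕1⊕1⊕0⊕0⊕0 = 0
s16: b16⊕b17⊕b18⊕b19⊕b20⊕b21⊕b22⊕b23⊕b24⊕b25⊕b26⊕b27⊕b28⊕b29⊕b30⊕b31 = 1⊕0⊕0⊕0⊕1⊕1⊕1⊕0⊕0⊕1⊕1⊕1⊕1⊕0⊕0⊕0 = 0
Syndrome (s16...s1) = 00001 → position 1.
Flip bit 1: corrected codeword = 0101010101011001000111001111000
Data bits at positions 3,5,6,7,9,10,11,12,13,14,15,17,18,19,20,21,22,23,24,25,26,27,28,29,30,31: 00100101100000111001111000

00100101100000111001111000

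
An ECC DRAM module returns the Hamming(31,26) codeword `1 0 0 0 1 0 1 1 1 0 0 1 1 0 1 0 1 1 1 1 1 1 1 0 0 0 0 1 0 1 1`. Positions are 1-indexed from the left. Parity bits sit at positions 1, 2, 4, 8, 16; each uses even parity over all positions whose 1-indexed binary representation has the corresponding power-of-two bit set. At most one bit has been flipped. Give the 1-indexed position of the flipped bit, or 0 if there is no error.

1

s1: b1⊕b3⊕b5⊕b7⊕b9⊕b11⊕b13⊕b15⊕b17⊕b19⊕b21⊕b23⊕b25⊕b27⊕b29⊕b31 = 1⊕0⊕1⊕1⊕1⊕0⊕1⊕1⊕1⊕1⊕1⊕1⊕0⊕0⊕0⊕1 = 1
s2: b2⊕b3⊕b6⊕b7⊕b10⊕b11⊕b14⊕b15⊕b18⊕b19⊕b22⊕b23⊕b26⊕b27⊕b30⊕b31 = 0⊕0⊕0⊕1⊕0⊕0⊕0⊕1⊕1⊕1⊕1⊕1⊕0⊕0⊕1⊕1 = 0
s4: b4⊕b5⊕b6⊕b7⊕b12⊕b13⊕b14⊕b15⊕b20⊕b21⊕b22⊕b23⊕b28⊕b29⊕b30⊕b31 = 0⊕1⊕0⊕1⊕1⊕1⊕0⊕1⊕1⊕1⊕1⊕1⊕1⊕0⊕1⊕1 = 0
s8: b8⊕b9⊕b10⊕b11⊕b12⊕b13⊕b14⊕b15⊕b24⊕b25⊕b26⊕b27⊕b28⊕b29⊕b30⊕b31 = 1⊕1⊕0⊕0⊕1⊕1⊕0⊕1⊕0⊕0⊕0⊕0⊕1⊕0⊕1⊕1 = 0
s16: b16⊕b17⊕b18⊕b19⊕b20⊕b21⊕b22⊕b23⊕b24⊕b25⊕b26⊕b27⊕b28⊕b29⊕b30⊕b31 = 0⊕1⊕1⊕1⊕1⊕1⊕1⊕1⊕0⊕0⊕0⊕0⊕1⊕0⊕1⊕1 = 0
Syndrome (s16...s1) = 00001 → position 1.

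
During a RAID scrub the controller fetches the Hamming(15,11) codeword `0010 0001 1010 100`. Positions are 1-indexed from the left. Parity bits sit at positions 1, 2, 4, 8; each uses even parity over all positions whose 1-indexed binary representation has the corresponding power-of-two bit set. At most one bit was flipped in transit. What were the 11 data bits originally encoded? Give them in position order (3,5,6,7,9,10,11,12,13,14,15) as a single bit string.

s1: b1⊕b3⊕b5⊕b7⊕b9⊕b11⊕b13⊕b15 = 0⊕1⊕0⊕0⊕1⊕1⊕1⊕0 = 0
s2: b2⊕b3⊕b6⊕b7⊕b10⊕b11⊕b14⊕b15 = 0⊕1⊕0⊕0⊕0⊕1⊕0⊕0 = 0
s4: b4⊕b5⊕b6⊕b7⊕b12⊕b13⊕b14⊕b15 = 0⊕0⊕0⊕0⊕0⊕1⊕0⊕0 = 1
s8: b8⊕b9⊕b10⊕b11⊕b12⊕b13⊕b14⊕b15 = 1⊕1⊕0⊕1⊕0⊕1⊕0⊕0 = 0
Syndrome (s8...s1) = 0100 → position 4.
Flip bit 4: corrected codeword = 001100011010100
Data bits at positions 3,5,6,7,9,10,11,12,13,14,15: 10001010100

10001010100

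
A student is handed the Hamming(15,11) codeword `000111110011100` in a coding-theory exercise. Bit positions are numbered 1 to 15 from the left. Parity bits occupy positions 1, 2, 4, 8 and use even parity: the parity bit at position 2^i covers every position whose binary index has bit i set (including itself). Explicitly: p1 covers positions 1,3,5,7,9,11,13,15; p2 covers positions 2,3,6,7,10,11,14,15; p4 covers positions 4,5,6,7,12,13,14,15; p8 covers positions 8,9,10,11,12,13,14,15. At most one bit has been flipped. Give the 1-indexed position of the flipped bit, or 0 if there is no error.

s1: b1⊕b3⊕b5⊕b7⊕b9⊕b11⊕b13⊕b15 = 0⊕0⊕1⊕1⊕0⊕1⊕1⊕0 = 0
s2: b2⊕b3⊕b6⊕b7⊕b10⊕b11⊕b14⊕b15 = 0⊕0⊕1⊕1⊕0⊕1⊕0⊕0 = 1
s4: b4⊕b5⊕b6⊕b7⊕b12⊕b13⊕b14⊕b15 = 1⊕1⊕1⊕1⊕1⊕1⊕0⊕0 = 0
s8: b8⊕b9⊕b10⊕b11⊕b12⊕b13⊕b14⊕b15 = 1⊕0⊕0⊕1⊕1⊕1⊕0⊕0 = 0
Syndrome (s8...s1) = 0010 → position 2.

2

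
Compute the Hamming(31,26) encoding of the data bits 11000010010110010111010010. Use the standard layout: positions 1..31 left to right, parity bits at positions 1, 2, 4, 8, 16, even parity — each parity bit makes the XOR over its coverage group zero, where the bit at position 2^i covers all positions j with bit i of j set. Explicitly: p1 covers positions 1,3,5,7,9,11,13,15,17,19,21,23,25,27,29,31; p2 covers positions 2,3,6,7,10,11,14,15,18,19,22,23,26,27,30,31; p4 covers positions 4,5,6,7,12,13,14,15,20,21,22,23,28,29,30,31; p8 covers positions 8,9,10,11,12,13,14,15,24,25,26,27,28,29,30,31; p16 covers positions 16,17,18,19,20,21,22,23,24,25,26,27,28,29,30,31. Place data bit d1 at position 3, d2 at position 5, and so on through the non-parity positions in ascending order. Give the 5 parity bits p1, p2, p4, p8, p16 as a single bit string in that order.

01100

Place data bits at non-power-of-two positions: b3=1, b5=1, b6=0, b7=0, b9=0, b10=0, b11=1, b12=0, b13=0, b14=1, b15=0, b17=1, b18=1, b19=0, b20=0, b21=1, b22=0, b23=1, b24=1, b25=1, b26=0, b27=1, b28=0, b29=0, b30=1, b31=0.
p1 = XOR of data positions {3,5,7,9,11,13,15,17,19,21,23,25,27,29,31} = 1⊕1⊕0⊕0⊕1⊕0⊕0⊕1⊕0⊕1⊕1⊕1⊕1⊕0⊕0 = 0
p2 = XOR of data positions {3,6,7,10,11,14,15,18,19,22,23,26,27,30,31} = 1⊕0⊕0⊕0⊕1⊕1⊕0⊕1⊕0⊕0⊕1⊕0⊕1⊕1⊕0 = 1
p4 = XOR of data positions {5,6,7,12,13,14,15,20,21,22,23,28,29,30,31} = 1⊕0⊕0⊕0⊕0⊕1⊕0⊕0⊕1⊕0⊕1⊕0⊕0⊕1⊕0 = 1
p8 = XOR of data positions {9,10,11,12,13,14,15,24,25,26,27,28,29,30,31} = 0⊕0⊕1⊕0⊕0⊕1⊕0⊕1⊕1⊕0⊕1⊕0⊕0⊕1⊕0 = 0
p16 = XOR of data positions {17,18,19,20,21,22,23,24,25,26,27,28,29,30,31} = 1⊕1⊕0⊕0⊕1⊕0⊕1⊕1⊕1⊕0⊕1⊕0⊕0⊕1⊕0 = 0
Parity bits p1,p2,p4,p8,p16 = 01100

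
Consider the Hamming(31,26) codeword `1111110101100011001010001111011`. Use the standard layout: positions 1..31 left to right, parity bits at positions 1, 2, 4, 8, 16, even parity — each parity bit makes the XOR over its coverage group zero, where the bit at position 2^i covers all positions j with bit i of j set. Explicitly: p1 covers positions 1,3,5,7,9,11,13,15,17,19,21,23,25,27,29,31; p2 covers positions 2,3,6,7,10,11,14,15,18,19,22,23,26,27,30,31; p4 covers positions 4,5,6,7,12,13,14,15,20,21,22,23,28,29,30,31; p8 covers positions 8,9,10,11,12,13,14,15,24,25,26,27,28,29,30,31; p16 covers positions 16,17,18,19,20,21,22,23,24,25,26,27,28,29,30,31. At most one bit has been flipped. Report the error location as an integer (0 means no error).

18

s1: b1⊕b3⊕b5⊕b7⊕b9⊕b11⊕b13⊕b15⊕b17⊕b19⊕b21⊕b23⊕b25⊕b27⊕b29⊕b31 = 1⊕1⊕1⊕0⊕0⊕1⊕0⊕1⊕0⊕1⊕1⊕0⊕1⊕1⊕0⊕1 = 0
s2: b2⊕b3⊕b6⊕b7⊕b10⊕b11⊕b14⊕b15⊕b18⊕b19⊕b22⊕b23⊕b26⊕b27⊕b30⊕b31 = 1⊕1⊕1⊕0⊕1⊕1⊕0⊕1⊕0⊕1⊕0⊕0⊕1⊕1⊕1⊕1 = 1
s4: b4⊕b5⊕b6⊕b7⊕b12⊕b13⊕b14⊕b15⊕b20⊕b21⊕b22⊕b23⊕b28⊕b29⊕b30⊕b31 = 1⊕1⊕1⊕0⊕0⊕0⊕0⊕1⊕0⊕1⊕0⊕0⊕1⊕0⊕1⊕1 = 0
s8: b8⊕b9⊕b10⊕b11⊕b12⊕b13⊕b14⊕b15⊕b24⊕b25⊕b26⊕b27⊕b28⊕b29⊕b30⊕b31 = 1⊕0⊕1⊕1⊕0⊕0⊕0⊕1⊕0⊕1⊕1⊕1⊕1⊕0⊕1⊕1 = 0
s16: b16⊕b17⊕b18⊕b19⊕b20⊕b21⊕b22⊕b23⊕b24⊕b25⊕b26⊕b27⊕b28⊕b29⊕b30⊕b31 = 1⊕0⊕0⊕1⊕0⊕1⊕0⊕0⊕0⊕1⊕1⊕1⊕1⊕0⊕1⊕1 = 1
Syndrome (s16...s1) = 10010 → position 18.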